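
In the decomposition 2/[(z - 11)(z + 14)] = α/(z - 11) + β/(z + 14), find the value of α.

Cover-up at z = 11: α = 2/(11 + 14) = 2/25


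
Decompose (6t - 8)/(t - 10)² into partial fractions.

(6t - 8) = P(t - 10) + Q. At t = 10: Q = 6·10 - 8 = 52. Coeff of t: P = 6
Result: 6/(t - 10) + 52/(t - 10)²


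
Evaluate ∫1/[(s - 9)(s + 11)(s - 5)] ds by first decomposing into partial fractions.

Cover-up: α = 1/80, β = 1/320, γ = -1/64. Decomposition: (1/80)/(s - 9) + (1/320)/(s + 11) - (1/64)/(s - 5). Integrate each term: (1/80) ln|(s - 9)| + (1/320) ln|(s + 11)| - (1/64) ln|(s - 5)| + C


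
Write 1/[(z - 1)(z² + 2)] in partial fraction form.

Cover-up at z = 1: α = 1/(1² + 2) = 1/3. Then β = -α = -1/3, γ = -α·(0 + 1) = -1/3
Result: (1/3)/(z - 1) - ((1/3)z + 1/3)/(z² + 2)


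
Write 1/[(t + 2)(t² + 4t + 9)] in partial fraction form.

Cover-up at t = -2: A = 1/((-2)² + 4·(-2) + 9) = 1/5. Then B = -A = -1/5, C = -A·(4 - 2) = -2/5
Result: (1/5)/(t + 2) - ((1/5)t + 2/5)/(t² + 4t + 9)


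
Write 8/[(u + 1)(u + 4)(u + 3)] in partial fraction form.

Using cover-up method: P = 4/3, Q = 8/3, R = -4
Result: (4/3)/(u + 1) + (8/3)/(u + 4) - 4/(u + 3)


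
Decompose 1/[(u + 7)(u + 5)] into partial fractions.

1/(u + 7)(u + 5) = A/(u + 7) + B/(u + 5). A = 1/(-7 + 5) = -1/2, B = 1/(-5 + 7) = 1/2
Result: (-1/2)/(u + 7) + (1/2)/(u + 5)


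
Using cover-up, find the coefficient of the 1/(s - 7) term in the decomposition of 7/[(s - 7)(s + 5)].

Cover (s - 7), set s=7: 7/((s + 5) at s=7) = 7/(12) = 7/12


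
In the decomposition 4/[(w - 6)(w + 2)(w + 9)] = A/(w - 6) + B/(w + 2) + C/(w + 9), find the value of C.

Cover-up at w = -9: C = 4/[(-9 - 6)(-9 + 2)] = 4/[(-15)(-7)] = 4/105


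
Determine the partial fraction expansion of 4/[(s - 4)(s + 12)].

4/(s - 4)(s + 12) = P/(s - 4) + Q/(s + 12). P = 4/(4 + 12) = 1/4, Q = 4/(-12 - 4) = -1/4
Result: (1/4)/(s - 4) - (1/4)/(s + 12)


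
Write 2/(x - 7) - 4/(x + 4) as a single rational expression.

Common denominator (x - 7)(x + 4). Numerator: 2(x + 4) - 4(x - 7) = (2x + 8) - (4x - 28) = -2x + 36
Result: (-2x + 36)/[(x - 7)(x + 4)]


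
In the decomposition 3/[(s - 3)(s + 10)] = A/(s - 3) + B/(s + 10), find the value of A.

Cover-up at s = 3: A = 3/(3 + 10) = 3/13


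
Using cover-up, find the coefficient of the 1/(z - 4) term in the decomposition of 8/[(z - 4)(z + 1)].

Cover (z - 4), set z=4: 8/((z + 1) at z=4) = 8/(5) = 8/5


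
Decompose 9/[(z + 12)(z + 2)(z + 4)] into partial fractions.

Using cover-up method: α = 9/80, β = 9/20, γ = -9/16
Result: (9/80)/(z + 12) + (9/20)/(z + 2) - (9/16)/(z + 4)


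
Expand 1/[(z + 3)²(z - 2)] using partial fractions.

Cover-up at z=2: γ = 1/(2 + 3)² = 1/25. Cover-up at z=-3: β = 1/(-3 - 2) = -1/5. Comparing z² coeff: α = -γ = -1/25
Result: (-1/25)/(z + 3) - (1/5)/(z + 3)² + (1/25)/(z - 2)


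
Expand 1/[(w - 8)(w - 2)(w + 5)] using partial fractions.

Using cover-up method: A = 1/78, B = -1/42, C = 1/91
Result: (1/78)/(w - 8) - (1/42)/(w - 2) + (1/91)/(w + 5)


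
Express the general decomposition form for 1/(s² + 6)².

Repeated quadratic factor: (Ps + Q)/(s² + 6) + (Rs + S)/(s² + 6)²


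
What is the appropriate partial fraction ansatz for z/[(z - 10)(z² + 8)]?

Linear + irreducible quadratic: α/(z - 10) + (βz + γ)/(z² + 8)


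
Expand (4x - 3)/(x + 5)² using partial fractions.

(4x - 3) = P(x + 5) + Q. At x = -5: Q = 4·(-5) - 3 = -23. Coeff of x: P = 4
Result: 4/(x + 5) - 23/(x + 5)²


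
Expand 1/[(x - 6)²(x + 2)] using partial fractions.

Cover-up at x=-2: γ = 1/(-2 - 6)² = 1/64. Cover-up at x=6: β = 1/(6 + 2) = 1/8. Comparing x² coeff: α = -γ = -1/64
Result: (-1/64)/(x - 6) + (1/8)/(x - 6)² + (1/64)/(x + 2)


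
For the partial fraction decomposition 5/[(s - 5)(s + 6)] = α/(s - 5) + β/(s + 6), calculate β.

Cover-up at s = -6: β = 5/(-6 - 5) = -5/11


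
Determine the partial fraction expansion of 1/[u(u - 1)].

1/u(u - 1) = P/u + Q/(u - 1). P = 1/(0 - 1) = -1, Q = 1/(1 - 0) = 1
Result: -1/u + 1/(u - 1)


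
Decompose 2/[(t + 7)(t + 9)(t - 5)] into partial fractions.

Using cover-up method: α = -1/12, β = 1/14, γ = 1/84
Result: (-1/12)/(t + 7) + (1/14)/(t + 9) + (1/84)/(t - 5)


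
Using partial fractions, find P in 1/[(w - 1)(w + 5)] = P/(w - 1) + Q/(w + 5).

Cover-up at w = 1: P = 1/(1 + 5) = 1/6


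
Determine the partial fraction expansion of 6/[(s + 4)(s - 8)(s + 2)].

Using cover-up method: A = 1/4, B = 1/20, C = -3/10
Result: (1/4)/(s + 4) + (1/20)/(s - 8) - (3/10)/(s + 2)


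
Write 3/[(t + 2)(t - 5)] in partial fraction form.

3/(t + 2)(t - 5) = α/(t + 2) + β/(t - 5). α = 3/(-2 - 5) = -3/7, β = 3/(5 + 2) = 3/7
Result: (-3/7)/(t + 2) + (3/7)/(t - 5)


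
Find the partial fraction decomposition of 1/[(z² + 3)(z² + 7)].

Coefficient matching gives α = γ = 0, β = 1/(7-3) = 1/4, δ = -β = -1/4
Result: (1/4)/(z² + 3) - (1/4)/(z² + 7)


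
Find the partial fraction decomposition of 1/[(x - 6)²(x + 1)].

Cover-up at x=-1: γ = 1/(-1 - 6)² = 1/49. Cover-up at x=6: β = 1/(6 + 1) = 1/7. Comparing x² coeff: α = -γ = -1/49
Result: (-1/49)/(x - 6) + (1/7)/(x - 6)² + (1/49)/(x + 1)


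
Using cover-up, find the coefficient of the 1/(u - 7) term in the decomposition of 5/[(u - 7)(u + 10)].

Cover (u - 7), set u=7: 5/((u + 10) at u=7) = 5/(17) = 5/17


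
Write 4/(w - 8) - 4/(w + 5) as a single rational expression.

Common denominator (w - 8)(w + 5). Numerator: 4(w + 5) - 4(w - 8) = (4w + 20) - (4w - 32) = 52
Result: (52)/[(w - 8)(w + 5)]


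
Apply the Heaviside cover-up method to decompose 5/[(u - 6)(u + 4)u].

Cover (u - 6), u=6: A = 5/[(6 + 4)(6 - 0)] = 1/12. Cover (u + 4), u=-4: B = 5/[(-4 - 6)(-4 - 0)] = 1/8. Cover u, u=0: C = 5/[(0 - 6)(0 + 4)] = -5/24.
Result: (1/12)/(u - 6) + (1/8)/(u + 4) - (5/24)/u


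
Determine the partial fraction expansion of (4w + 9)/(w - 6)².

(4w + 9) = A(w - 6) + B. At w = 6: B = 4·6 + 9 = 33. Coeff of w: A = 4
Result: 4/(w - 6) + 33/(w - 6)²


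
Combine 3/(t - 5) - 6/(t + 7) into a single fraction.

Common denominator (t - 5)(t + 7). Numerator: 3(t + 7) - 6(t - 5) = (3t + 21) - (6t - 30) = -3t + 51
Result: (-3t + 51)/[(t - 5)(t + 7)]


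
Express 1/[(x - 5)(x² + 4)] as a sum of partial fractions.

Cover-up at x = 5: P = 1/(5² + 4) = 1/29. Then Q = -P = -1/29, R = -P·(0 + 5) = -5/29
Result: (1/29)/(x - 5) - ((1/29)x + 5/29)/(x² + 4)


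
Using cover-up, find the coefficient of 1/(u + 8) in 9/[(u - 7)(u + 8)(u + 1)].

Cover (u + 8), set u=-8: 9/[(-8 - 7)(-8 + 1)] = 3/35


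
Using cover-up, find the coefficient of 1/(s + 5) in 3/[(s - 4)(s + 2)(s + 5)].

Cover (s + 5), set s=-5: 3/[(-5 - 4)(-5 + 2)] = 1/9


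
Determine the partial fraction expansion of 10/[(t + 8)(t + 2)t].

Using cover-up method: A = 5/24, B = -5/6, C = 5/8
Result: (5/24)/(t + 8) - (5/6)/(t + 2) + (5/8)/t


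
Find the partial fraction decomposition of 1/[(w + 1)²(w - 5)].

Cover-up at w=5: γ = 1/(5 + 1)² = 1/36. Cover-up at w=-1: β = 1/(-1 - 5) = -1/6. Comparing w² coeff: α = -γ = -1/36
Result: (-1/36)/(w + 1) - (1/6)/(w + 1)² + (1/36)/(w - 5)


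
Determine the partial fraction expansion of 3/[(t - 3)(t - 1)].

3/(t - 3)(t - 1) = A/(t - 3) + B/(t - 1). A = 3/(3 - 1) = 3/2, B = 3/(1 - 3) = -3/2
Result: (3/2)/(t - 3) - (3/2)/(t - 1)


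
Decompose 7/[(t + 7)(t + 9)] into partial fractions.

7/(t + 7)(t + 9) = A/(t + 7) + B/(t + 9). A = 7/(-7 + 9) = 7/2, B = 7/(-9 + 7) = -7/2
Result: (7/2)/(t + 7) - (7/2)/(t + 9)


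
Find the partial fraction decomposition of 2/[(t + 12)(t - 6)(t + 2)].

Using cover-up method: A = 1/90, B = 1/72, C = -1/40
Result: (1/90)/(t + 12) + (1/72)/(t - 6) - (1/40)/(t + 2)


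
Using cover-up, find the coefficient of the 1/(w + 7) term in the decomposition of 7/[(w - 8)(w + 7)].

Cover (w + 7), set w=-7: 7/((w - 8) at w=-7) = 7/(-15) = -7/15


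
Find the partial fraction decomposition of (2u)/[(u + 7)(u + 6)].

At u=-7: P = (2·(-7) + 0)/(-7 + 6) = 14. At u=-6: Q = (2·(-6) + 0)/(-6 + 7) = -12
Result: 14/(u + 7) - 12/(u + 6)


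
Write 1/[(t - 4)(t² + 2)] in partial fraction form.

Cover-up at t = 4: P = 1/(4² + 2) = 1/18. Then Q = -P = -1/18, R = -P·(0 + 4) = -2/9
Result: (1/18)/(t - 4) - ((1/18)t + 2/9)/(t² + 2)


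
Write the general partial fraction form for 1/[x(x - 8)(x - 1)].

Three distinct linear factors: A/x + B/(x - 8) + C/(x - 1)


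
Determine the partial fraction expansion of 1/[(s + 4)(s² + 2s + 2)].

Cover-up at s = -4: P = 1/((-4)² + 2·(-4) + 2) = 1/10. Then Q = -P = -1/10, R = -P·(2 - 4) = 1/5
Result: (1/10)/(s + 4) - ((1/10)s - 1/5)/(s² + 2s + 2)


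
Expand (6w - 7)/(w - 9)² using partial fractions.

(6w - 7) = A(w - 9) + B. At w = 9: B = 6·9 - 7 = 47. Coeff of w: A = 6
Result: 6/(w - 9) + 47/(w - 9)²


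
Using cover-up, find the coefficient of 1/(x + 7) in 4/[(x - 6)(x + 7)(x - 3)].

Cover (x + 7), set x=-7: 4/[(-7 - 6)(-7 - 3)] = 2/65


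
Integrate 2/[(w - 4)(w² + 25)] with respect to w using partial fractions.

Cover-up at w=4: P = 2/(4²+25) = 2/41. Coeff matching: Q = -2/41, R = -8/41. Decomposition: (2/41)/(w - 4) - ((2/41)w + 8/41)/(w² + 25). Integrate: linear → ln, quadratic → (1/2)ln + arctan: (2/41) ln|(w - 4)| - (1/41) ln(w² + 25) - (8/205) arctan(w/5) + C


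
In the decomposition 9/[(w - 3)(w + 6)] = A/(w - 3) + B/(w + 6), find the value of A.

Cover-up at w = 3: A = 9/(3 + 6) = 9/9 = 1


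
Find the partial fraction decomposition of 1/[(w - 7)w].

1/(w - 7)w = A/(w - 7) + B/w. A = 1/(7 - 0) = 1/7, B = 1/(0 - 7) = -1/7
Result: (1/7)/(w - 7) - (1/7)/w


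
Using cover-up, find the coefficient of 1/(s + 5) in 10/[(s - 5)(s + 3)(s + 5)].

Cover (s + 5), set s=-5: 10/[(-5 - 5)(-5 + 3)] = 1/2


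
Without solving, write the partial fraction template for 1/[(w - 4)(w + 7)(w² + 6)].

Two linear + quadratic: P/(w - 4) + Q/(w + 7) + (Rw + S)/(w² + 6)


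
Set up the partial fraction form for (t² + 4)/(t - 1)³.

Repeated linear factor (power 3): α/(t - 1) + β/(t - 1)² + γ/(t - 1)³


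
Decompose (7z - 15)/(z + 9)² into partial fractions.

(7z - 15) = α(z + 9) + β. At z = -9: β = 7·(-9) - 15 = -78. Coeff of z: α = 7
Result: 7/(z + 9) - 78/(z + 9)²


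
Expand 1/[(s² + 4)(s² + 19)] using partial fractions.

Coefficient matching gives A = C = 0, B = 1/(19-4) = 1/15, D = -B = -1/15
Result: (1/15)/(s² + 4) - (1/15)/(s² + 19)


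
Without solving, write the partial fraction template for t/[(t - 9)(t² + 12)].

Linear + irreducible quadratic: P/(t - 9) + (Qt + R)/(t² + 12)


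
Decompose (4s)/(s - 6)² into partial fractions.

(4s) = A(s - 6) + B. At s = 6: B = 4·6 + 0 = 24. Coeff of s: A = 4
Result: 4/(s - 6) + 24/(s - 6)²


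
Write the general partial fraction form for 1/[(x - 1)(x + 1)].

Distinct linear factors: A/(x - 1) + B/(x + 1)


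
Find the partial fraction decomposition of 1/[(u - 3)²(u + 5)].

Cover-up at u=-5: C = 1/(-5 - 3)² = 1/64. Cover-up at u=3: B = 1/(3 + 5) = 1/8. Comparing u² coeff: A = -C = -1/64
Result: (-1/64)/(u - 3) + (1/8)/(u - 3)² + (1/64)/(u + 5)


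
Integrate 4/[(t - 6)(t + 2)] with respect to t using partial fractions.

Decompose: 4/[(t - 6)(t + 2)] = (1/2)/(t - 6) - (1/2)/(t + 2). Integrate each term: (1/2) ln|(t - 6)| - (1/2) ln|(t + 2)| + C


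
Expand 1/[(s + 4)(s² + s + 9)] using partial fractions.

Cover-up at s = -4: P = 1/((-4)² + 1·(-4) + 9) = 1/21. Then Q = -P = -1/21, R = -P·(1 - 4) = 1/7
Result: (1/21)/(s + 4) - ((1/21)s - 1/7)/(s² + s + 9)


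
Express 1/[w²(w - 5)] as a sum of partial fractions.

Cover-up at w=5: R = 1/(5 - 0)² = 1/25. Cover-up at w=0: Q = 1/(0 - 5) = -1/5. Comparing w² coeff: P = -R = -1/25
Result: (-1/25)/w - (1/5)/w² + (1/25)/(w - 5)


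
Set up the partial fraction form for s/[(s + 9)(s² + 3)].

Linear + irreducible quadratic: P/(s + 9) + (Qs + R)/(s² + 3)


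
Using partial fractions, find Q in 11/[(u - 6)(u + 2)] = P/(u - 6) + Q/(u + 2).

Cover-up at u = -2: Q = 11/(-2 - 6) = -11/8


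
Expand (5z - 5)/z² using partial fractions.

(5z - 5) = αz + β. At z = 0: β = 5·0 - 5 = -5. Coeff of z: α = 5
Result: 5/z - 5/z²


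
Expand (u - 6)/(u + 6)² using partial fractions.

(u - 6) = P(u + 6) + Q. At u = -6: Q = 1·(-6) - 6 = -12. Coeff of u: P = 1
Result: 1/(u + 6) - 12/(u + 6)²


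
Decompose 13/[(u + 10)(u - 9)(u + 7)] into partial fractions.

Using cover-up method: A = 13/57, B = 13/304, C = -13/48
Result: (13/57)/(u + 10) + (13/304)/(u - 9) - (13/48)/(u + 7)


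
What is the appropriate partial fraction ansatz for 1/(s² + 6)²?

Repeated quadratic factor: (αs + β)/(s² + 6) + (γs + δ)/(s² + 6)²


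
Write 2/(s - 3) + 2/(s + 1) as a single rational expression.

Common denominator (s - 3)(s + 1). Numerator: 2(s + 1) + 2(s - 3) = (2s + 2) + (2s - 6) = 4s - 4
Result: (4s - 4)/[(s - 3)(s + 1)]


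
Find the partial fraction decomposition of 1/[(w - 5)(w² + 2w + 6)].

Cover-up at w = 5: P = 1/(5² + 2·5 + 6) = 1/41. Then Q = -P = -1/41, R = -P·(2 + 5) = -7/41
Result: (1/41)/(w - 5) - ((1/41)w + 7/41)/(w² + 2w + 6)


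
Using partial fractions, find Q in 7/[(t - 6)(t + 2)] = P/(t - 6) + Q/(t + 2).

Cover-up at t = -2: Q = 7/(-2 - 6) = -7/8


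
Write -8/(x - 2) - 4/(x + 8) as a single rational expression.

Common denominator (x - 2)(x + 8). Numerator: -8(x + 8) - 4(x - 2) = (-8x - 64) - (4x - 8) = -12x - 56
Result: (-12x - 56)/[(x - 2)(x + 8)]


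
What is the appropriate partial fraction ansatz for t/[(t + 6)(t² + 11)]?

Linear + irreducible quadratic: P/(t + 6) + (Qt + R)/(t² + 11)


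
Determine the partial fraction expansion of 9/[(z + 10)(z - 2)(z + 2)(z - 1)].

Using Heaviside cover-up: (-3/352)/(z + 10) + (3/16)/(z - 2) + (3/32)/(z + 2) - (3/11)/(z - 1)


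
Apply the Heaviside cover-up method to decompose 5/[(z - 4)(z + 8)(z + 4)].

Cover (z - 4), z=4: P = 5/[(4 + 8)(4 + 4)] = 5/96. Cover (z + 8), z=-8: Q = 5/[(-8 - 4)(-8 + 4)] = 5/48. Cover (z + 4), z=-4: R = 5/[(-4 - 4)(-4 + 8)] = -5/32.
Result: (5/96)/(z - 4) + (5/48)/(z + 8) - (5/32)/(z + 4)


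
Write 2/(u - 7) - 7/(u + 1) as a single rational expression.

Common denominator (u - 7)(u + 1). Numerator: 2(u + 1) - 7(u - 7) = (2u + 2) - (7u - 49) = -5u + 51
Result: (-5u + 51)/[(u - 7)(u + 1)]


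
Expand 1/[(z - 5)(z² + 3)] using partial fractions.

Cover-up at z = 5: A = 1/(5² + 3) = 1/28. Then B = -A = -1/28, C = -A·(0 + 5) = -5/28
Result: (1/28)/(z - 5) - ((1/28)z + 5/28)/(z² + 3)


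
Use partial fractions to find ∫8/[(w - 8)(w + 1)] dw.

Decompose: 8/[(w - 8)(w + 1)] = (8/9)/(w - 8) - (8/9)/(w + 1). Integrate each term: (8/9) ln|(w - 8)| - (8/9) ln|(w + 1)| + C


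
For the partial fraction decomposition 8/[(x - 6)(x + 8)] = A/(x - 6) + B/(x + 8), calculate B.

Cover-up at x = -8: B = 8/(-8 - 6) = -8/14 = -4/7


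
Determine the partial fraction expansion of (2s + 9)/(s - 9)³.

(2s + 9) = α(s - 9)² + β(s - 9) + γ. At s = 9: γ = 2·9 + 9 = 27. Coefficients: α = 0, β = 2
Result: 2/(s - 9)² + 27/(s - 9)³


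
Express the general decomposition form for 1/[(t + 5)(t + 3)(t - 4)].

Three distinct linear factors: A/(t + 5) + B/(t + 3) + C/(t - 4)


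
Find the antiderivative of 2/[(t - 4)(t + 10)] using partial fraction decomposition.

Decompose: 2/[(t - 4)(t + 10)] = (1/7)/(t - 4) - (1/7)/(t + 10). Integrate each term: (1/7) ln|(t - 4)| - (1/7) ln|(t + 10)| + C


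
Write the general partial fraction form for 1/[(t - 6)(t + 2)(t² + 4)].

Two linear + quadratic: α/(t - 6) + β/(t + 2) + (γt + δ)/(t² + 4)


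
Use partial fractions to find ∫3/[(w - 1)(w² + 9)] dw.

Cover-up at w=1: α = 3/(1²+9) = 3/10. Coeff matching: β = -3/10, γ = -3/10. Decomposition: (3/10)/(w - 1) - ((3/10)w + 3/10)/(w² + 9). Integrate: linear → ln, quadratic → (1/2)ln + arctan: (3/10) ln|(w - 1)| - (3/20) ln(w² + 9) - (1/10) arctan(w/3) + C


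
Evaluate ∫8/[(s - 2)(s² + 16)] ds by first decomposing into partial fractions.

Cover-up at s=2: P = 8/(2²+16) = 2/5. Coeff matching: Q = -2/5, R = -4/5. Decomposition: (2/5)/(s - 2) - ((2/5)s + 4/5)/(s² + 16). Integrate: linear → ln, quadratic → (1/2)ln + arctan: (2/5) ln|(s - 2)| - (1/5) ln(s² + 16) - (1/5) arctan(s/4) + C


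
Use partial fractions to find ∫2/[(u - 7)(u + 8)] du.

Decompose: 2/[(u - 7)(u + 8)] = (2/15)/(u - 7) - (2/15)/(u + 8). Integrate each term: (2/15) ln|(u - 7)| - (2/15) ln|(u + 8)| + C


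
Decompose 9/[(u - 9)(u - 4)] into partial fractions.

9/(u - 9)(u - 4) = P/(u - 9) + Q/(u - 4). P = 9/(9 - 4) = 9/5, Q = 9/(4 - 9) = -9/5
Result: (9/5)/(u - 9) - (9/5)/(u - 4)


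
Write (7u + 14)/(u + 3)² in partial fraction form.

(7u + 14) = A(u + 3) + B. At u = -3: B = 7·(-3) + 14 = -7. Coeff of u: A = 7
Result: 7/(u + 3) - 7/(u + 3)²


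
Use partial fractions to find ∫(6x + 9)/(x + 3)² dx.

Decompose: α = 6, β = 6·(-3) + 9 = -9, so (6x + 9)/(x + 3)² = 6/(x + 3) - 9/(x + 3)². Integrate: ∫ α/(x + 3) dx = 6 ln|(x + 3)|; ∫ β/(x + 3)² dx = 9/(x + 3). Sum: 6 ln|(x + 3)| + 9/(x + 3) + C


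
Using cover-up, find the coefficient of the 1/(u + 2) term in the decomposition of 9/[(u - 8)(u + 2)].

Cover (u + 2), set u=-2: 9/((u - 8) at u=-2) = 9/(-10) = -9/10


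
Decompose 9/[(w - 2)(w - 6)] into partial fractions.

9/(w - 2)(w - 6) = A/(w - 2) + B/(w - 6). A = 9/(2 - 6) = -9/4, B = 9/(6 - 2) = 9/4
Result: (-9/4)/(w - 2) + (9/4)/(w - 6)


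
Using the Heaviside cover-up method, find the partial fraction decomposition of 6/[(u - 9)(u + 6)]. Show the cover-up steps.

Cover (u - 9): set u=9, get A = 6/(9 + 6) = 2/5. Cover (u + 6): set u=-6, get B = 6/(-6 - 9) = -2/5.
Result: (2/5)/(u - 9) - (2/5)/(u + 6)


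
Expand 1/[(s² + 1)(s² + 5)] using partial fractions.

Coefficient matching gives P = R = 0, Q = 1/(5-1) = 1/4, S = -Q = -1/4
Result: (1/4)/(s² + 1) - (1/4)/(s² + 5)


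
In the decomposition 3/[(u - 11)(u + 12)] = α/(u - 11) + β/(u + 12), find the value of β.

Cover-up at u = -12: β = 3/(-12 - 11) = -3/23


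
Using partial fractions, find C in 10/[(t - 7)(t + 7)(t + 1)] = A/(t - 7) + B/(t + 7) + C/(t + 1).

Cover-up at t = -1: C = 10/[(-1 - 7)(-1 + 7)] = 10/[(-8)(6)] = -10/48 = -5/24


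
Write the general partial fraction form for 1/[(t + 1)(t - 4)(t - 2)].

Three distinct linear factors: A/(t + 1) + B/(t - 4) + C/(t - 2)


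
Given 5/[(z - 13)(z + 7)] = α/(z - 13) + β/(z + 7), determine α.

Cover-up at z = 13: α = 5/(13 + 7) = 5/20 = 1/4


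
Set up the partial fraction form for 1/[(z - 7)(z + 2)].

Distinct linear factors: A/(z - 7) + B/(z + 2)


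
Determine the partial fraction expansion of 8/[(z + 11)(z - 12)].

8/(z + 11)(z - 12) = P/(z + 11) + Q/(z - 12). P = 8/(-11 - 12) = -8/23, Q = 8/(12 + 11) = 8/23
Result: (-8/23)/(z + 11) + (8/23)/(z - 12)


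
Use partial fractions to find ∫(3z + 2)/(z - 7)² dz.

Decompose: P = 3, Q = 3·7 + 2 = 23, so (3z + 2)/(z - 7)² = 3/(z - 7) + 23/(z - 7)². Integrate: ∫ P/(z - 7) dz = 3 ln|(z - 7)|; ∫ Q/(z - 7)² dz = -23/(z - 7). Sum: 3 ln|(z - 7)| - 23/(z - 7) + C


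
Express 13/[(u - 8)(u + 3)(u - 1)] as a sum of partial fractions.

Using cover-up method: A = 13/77, B = 13/44, C = -13/28
Result: (13/77)/(u - 8) + (13/44)/(u + 3) - (13/28)/(u - 1)


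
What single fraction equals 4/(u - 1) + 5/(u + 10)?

Common denominator (u - 1)(u + 10). Numerator: 4(u + 10) + 5(u - 1) = (4u + 40) + (5u - 5) = 9u + 35
Result: (9u + 35)/[(u - 1)(u + 10)]


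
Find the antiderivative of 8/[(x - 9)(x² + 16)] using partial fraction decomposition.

Cover-up at x=9: A = 8/(9²+16) = 8/97. Coeff matching: B = -8/97, C = -72/97. Decomposition: (8/97)/(x - 9) - ((8/97)x + 72/97)/(x² + 16). Integrate: linear → ln, quadratic → (1/2)ln + arctan: (8/97) ln|(x - 9)| - (4/97) ln(x² + 16) - (18/97) arctan(x/4) + C


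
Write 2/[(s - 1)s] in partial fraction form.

2/(s - 1)s = P/(s - 1) + Q/s. P = 2/(1 - 0) = 2, Q = 2/(0 - 1) = -2
Result: 2/(s - 1) - 2/s


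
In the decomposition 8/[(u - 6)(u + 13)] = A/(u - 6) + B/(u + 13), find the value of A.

Cover-up at u = 6: A = 8/(6 + 13) = 8/19


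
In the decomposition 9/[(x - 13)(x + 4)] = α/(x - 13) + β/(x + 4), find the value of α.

Cover-up at x = 13: α = 9/(13 + 4) = 9/17


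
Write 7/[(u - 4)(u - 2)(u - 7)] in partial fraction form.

Using cover-up method: A = -7/6, B = 7/10, C = 7/15
Result: (-7/6)/(u - 4) + (7/10)/(u - 2) + (7/15)/(u - 7)


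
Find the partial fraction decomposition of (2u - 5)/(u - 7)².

(2u - 5) = α(u - 7) + β. At u = 7: β = 2·7 - 5 = 9. Coeff of u: α = 2
Result: 2/(u - 7) + 9/(u - 7)²


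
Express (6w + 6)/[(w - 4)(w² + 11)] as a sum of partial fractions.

At w=4: P = (6·4 + 6)/(4² + 11) = 10/9. Q = -P = -10/9, R = 6 - 4·P = 14/9
Result: (10/9)/(w - 4) - ((10/9)w - 14/9)/(w² + 11)


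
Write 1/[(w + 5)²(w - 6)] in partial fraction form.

Cover-up at w=6: R = 1/(6 + 5)² = 1/121. Cover-up at w=-5: Q = 1/(-5 - 6) = -1/11. Comparing w² coeff: P = -R = -1/121
Result: (-1/121)/(w + 5) - (1/11)/(w + 5)² + (1/121)/(w - 6)


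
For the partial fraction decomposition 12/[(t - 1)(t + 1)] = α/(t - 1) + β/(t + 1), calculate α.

Cover-up at t = 1: α = 12/(1 + 1) = 12/2 = 6


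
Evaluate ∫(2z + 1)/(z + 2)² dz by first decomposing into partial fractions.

Decompose: α = 2, β = 2·(-2) + 1 = -3, so (2z + 1)/(z + 2)² = 2/(z + 2) - 3/(z + 2)². Integrate: ∫ α/(z + 2) dz = 2 ln|(z + 2)|; ∫ β/(z + 2)² dz = 3/(z + 2). Sum: 2 ln|(z + 2)| + 3/(z + 2) + C


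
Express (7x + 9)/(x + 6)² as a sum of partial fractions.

(7x + 9) = P(x + 6) + Q. At x = -6: Q = 7·(-6) + 9 = -33. Coeff of x: P = 7
Result: 7/(x + 6) - 33/(x + 6)²


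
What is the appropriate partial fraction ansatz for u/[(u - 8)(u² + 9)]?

Linear + irreducible quadratic: A/(u - 8) + (Bu + C)/(u² + 9)


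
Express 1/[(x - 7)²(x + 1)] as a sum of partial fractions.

Cover-up at x=-1: R = 1/(-1 - 7)² = 1/64. Cover-up at x=7: Q = 1/(7 + 1) = 1/8. Comparing x² coeff: P = -R = -1/64
Result: (-1/64)/(x - 7) + (1/8)/(x - 7)² + (1/64)/(x + 1)


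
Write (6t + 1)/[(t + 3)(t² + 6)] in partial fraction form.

At t=-3: α = (6·(-3) + 1)/((-3)² + 6) = -17/15. β = -α = 17/15, γ = 6 - (-3)·α = 13/5
Result: (-17/15)/(t + 3) + ((17/15)t + 13/5)/(t² + 6)


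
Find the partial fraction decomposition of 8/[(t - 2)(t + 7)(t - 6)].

Using cover-up method: A = -2/9, B = 8/117, C = 2/13
Result: (-2/9)/(t - 2) + (8/117)/(t + 7) + (2/13)/(t - 6)


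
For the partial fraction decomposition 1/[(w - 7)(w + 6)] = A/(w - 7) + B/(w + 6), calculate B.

Cover-up at w = -6: B = 1/(-6 - 7) = -1/13


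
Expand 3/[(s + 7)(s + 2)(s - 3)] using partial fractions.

Using cover-up method: A = 3/50, B = -3/25, C = 3/50
Result: (3/50)/(s + 7) - (3/25)/(s + 2) + (3/50)/(s - 3)


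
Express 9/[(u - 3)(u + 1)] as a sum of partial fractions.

9/(u - 3)(u + 1) = α/(u - 3) + β/(u + 1). α = 9/(3 + 1) = 9/4, β = 9/(-1 - 3) = -9/4
Result: (9/4)/(u - 3) - (9/4)/(u + 1)


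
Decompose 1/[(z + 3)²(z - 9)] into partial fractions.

Cover-up at z=9: R = 1/(9 + 3)² = 1/144. Cover-up at z=-3: Q = 1/(-3 - 9) = -1/12. Comparing z² coeff: P = -R = -1/144
Result: (-1/144)/(z + 3) - (1/12)/(z + 3)² + (1/144)/(z - 9)


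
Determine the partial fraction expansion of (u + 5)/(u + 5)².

(u + 5) = P(u + 5) + Q. At u = -5: Q = 1·(-5) + 5 = 0. Coeff of u: P = 1
Result: 1/(u + 5)


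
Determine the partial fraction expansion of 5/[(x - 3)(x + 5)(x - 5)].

Using cover-up method: A = -5/16, B = 1/16, C = 1/4
Result: (-5/16)/(x - 3) + (1/16)/(x + 5) + (1/4)/(x - 5)


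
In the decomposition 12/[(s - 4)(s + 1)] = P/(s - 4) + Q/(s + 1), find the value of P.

Cover-up at s = 4: P = 12/(4 + 1) = 12/5


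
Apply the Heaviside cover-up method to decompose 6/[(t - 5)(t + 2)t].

Cover (t - 5), t=5: α = 6/[(5 + 2)(5 - 0)] = 6/35. Cover (t + 2), t=-2: β = 6/[(-2 - 5)(-2 - 0)] = 3/7. Cover t, t=0: γ = 6/[(0 - 5)(0 + 2)] = -3/5.
Result: (6/35)/(t - 5) + (3/7)/(t + 2) - (3/5)/t


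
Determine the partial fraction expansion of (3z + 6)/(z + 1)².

(3z + 6) = P(z + 1) + Q. At z = -1: Q = 3·(-1) + 6 = 3. Coeff of z: P = 3
Result: 3/(z + 1) + 3/(z + 1)²


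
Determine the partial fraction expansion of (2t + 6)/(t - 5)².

(2t + 6) = P(t - 5) + Q. At t = 5: Q = 2·5 + 6 = 16. Coeff of t: P = 2
Result: 2/(t - 5) + 16/(t - 5)²


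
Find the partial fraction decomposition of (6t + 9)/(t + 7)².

(6t + 9) = A(t + 7) + B. At t = -7: B = 6·(-7) + 9 = -33. Coeff of t: A = 6
Result: 6/(t + 7) - 33/(t + 7)²


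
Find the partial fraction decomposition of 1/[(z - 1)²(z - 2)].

Cover-up at z=2: γ = 1/(2 - 1)² = 1. Cover-up at z=1: β = 1/(1 - 2) = -1. Comparing z² coeff: α = -γ = -1
Result: -1/(z - 1) - 1/(z - 1)² + 1/(z - 2)


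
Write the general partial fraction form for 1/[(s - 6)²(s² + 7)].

Repeated linear + quadratic: A/(s - 6) + B/(s - 6)² + (Cs + D)/(s² + 7)


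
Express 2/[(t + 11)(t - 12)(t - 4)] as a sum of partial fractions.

Using cover-up method: P = 2/345, Q = 1/92, R = -1/60
Result: (2/345)/(t + 11) + (1/92)/(t - 12) - (1/60)/(t - 4)


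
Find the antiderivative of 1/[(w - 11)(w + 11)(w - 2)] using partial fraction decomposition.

Cover-up: P = 1/198, Q = 1/286, R = -1/117. Decomposition: (1/198)/(w - 11) + (1/286)/(w + 11) - (1/117)/(w - 2). Integrate each term: (1/198) ln|(w - 11)| + (1/286) ln|(w + 11)| - (1/117) ln|(w - 2)| + C


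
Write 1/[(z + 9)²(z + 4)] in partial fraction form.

Cover-up at z=-4: C = 1/(-4 + 9)² = 1/25. Cover-up at z=-9: B = 1/(-9 + 4) = -1/5. Comparing z² coeff: A = -C = -1/25
Result: (-1/25)/(z + 9) - (1/5)/(z + 9)² + (1/25)/(z + 4)


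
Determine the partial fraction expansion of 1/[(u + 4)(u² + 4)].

Cover-up at u = -4: P = 1/((-4)² + 4) = 1/20. Then Q = -P = -1/20, R = -P·(0 - 4) = 1/5
Result: (1/20)/(u + 4) - ((1/20)u - 1/5)/(u² + 4)


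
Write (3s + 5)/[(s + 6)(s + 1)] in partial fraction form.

At s=-6: α = (3·(-6) + 5)/(-6 + 1) = 13/5. At s=-1: β = (3·(-1) + 5)/(-1 + 6) = 2/5
Result: (13/5)/(s + 6) + (2/5)/(s + 1)


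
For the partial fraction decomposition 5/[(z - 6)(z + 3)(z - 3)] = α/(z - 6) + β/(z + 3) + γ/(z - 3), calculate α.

Cover-up at z = 6: α = 5/[(6 + 3)(6 - 3)] = 5/[(9)(3)] = 5/27


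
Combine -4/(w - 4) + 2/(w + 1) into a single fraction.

Common denominator (w - 4)(w + 1). Numerator: -4(w + 1) + 2(w - 4) = (-4w - 4) + (2w - 8) = -2w - 12
Result: (-2w - 12)/[(w - 4)(w + 1)]


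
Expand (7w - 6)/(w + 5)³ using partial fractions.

(7w - 6) = P(w + 5)² + Q(w + 5) + R. At w = -5: R = 7·(-5) - 6 = -41. Coefficients: P = 0, Q = 7
Result: 7/(w + 5)² - 41/(w + 5)³


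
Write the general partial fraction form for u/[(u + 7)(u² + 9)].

Linear + irreducible quadratic: P/(u + 7) + (Qu + R)/(u² + 9)


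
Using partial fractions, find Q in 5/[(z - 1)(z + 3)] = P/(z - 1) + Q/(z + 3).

Cover-up at z = -3: Q = 5/(-3 - 1) = -5/4


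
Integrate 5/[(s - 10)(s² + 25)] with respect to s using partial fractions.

Cover-up at s=10: A = 5/(10²+25) = 1/25. Coeff matching: B = -1/25, C = -2/5. Decomposition: (1/25)/(s - 10) - ((1/25)s + 2/5)/(s² + 25). Integrate: linear → ln, quadratic → (1/2)ln + arctan: (1/25) ln|(s - 10)| - (1/50) ln(s² + 25) - (2/25) arctan(s/5) + C


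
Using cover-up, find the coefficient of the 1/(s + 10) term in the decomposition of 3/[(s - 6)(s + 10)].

Cover (s + 10), set s=-10: 3/((s - 6) at s=-10) = 3/(-16) = -3/16


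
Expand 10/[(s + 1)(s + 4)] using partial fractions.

10/(s + 1)(s + 4) = α/(s + 1) + β/(s + 4). α = 10/(-1 + 4) = 10/3, β = 10/(-4 + 1) = -10/3
Result: (10/3)/(s + 1) - (10/3)/(s + 4)


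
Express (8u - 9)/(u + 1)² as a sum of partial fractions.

(8u - 9) = P(u + 1) + Q. At u = -1: Q = 8·(-1) - 9 = -17. Coeff of u: P = 8
Result: 8/(u + 1) - 17/(u + 1)²


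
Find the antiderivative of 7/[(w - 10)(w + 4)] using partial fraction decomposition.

Decompose: 7/[(w - 10)(w + 4)] = (1/2)/(w - 10) - (1/2)/(w + 4). Integrate each term: (1/2) ln|(w - 10)| - (1/2) ln|(w + 4)| + C


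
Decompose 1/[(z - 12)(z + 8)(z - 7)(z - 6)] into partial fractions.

Using Heaviside cover-up: (1/600)/(z - 12) - (1/4200)/(z + 8) - (1/75)/(z - 7) + (1/84)/(z - 6)


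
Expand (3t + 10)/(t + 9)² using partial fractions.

(3t + 10) = P(t + 9) + Q. At t = -9: Q = 3·(-9) + 10 = -17. Coeff of t: P = 3
Result: 3/(t + 9) - 17/(t + 9)²


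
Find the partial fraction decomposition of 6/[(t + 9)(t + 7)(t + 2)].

Using cover-up method: P = 3/7, Q = -3/5, R = 6/35
Result: (3/7)/(t + 9) - (3/5)/(t + 7) + (6/35)/(t + 2)


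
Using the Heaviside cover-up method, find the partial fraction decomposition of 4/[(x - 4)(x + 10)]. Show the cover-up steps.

Cover (x - 4): set x=4, get α = 4/(4 + 10) = 2/7. Cover (x + 10): set x=-10, get β = 4/(-10 - 4) = -2/7.
Result: (2/7)/(x - 4) - (2/7)/(x + 10)


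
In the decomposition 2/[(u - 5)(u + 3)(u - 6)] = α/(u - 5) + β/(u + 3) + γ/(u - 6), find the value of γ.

Cover-up at u = 6: γ = 2/[(6 - 5)(6 + 3)] = 2/[(1)(9)] = 2/9


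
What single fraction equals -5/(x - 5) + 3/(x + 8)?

Common denominator (x - 5)(x + 8). Numerator: -5(x + 8) + 3(x - 5) = (-5x - 40) + (3x - 15) = -2x - 55
Result: (-2x - 55)/[(x - 5)(x + 8)]


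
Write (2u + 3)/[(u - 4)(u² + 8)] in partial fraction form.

At u=4: P = (2·4 + 3)/(4² + 8) = 11/24. Q = -P = -11/24, R = 2 - 4·P = 1/6
Result: (11/24)/(u - 4) - ((11/24)u - 1/6)/(u² + 8)


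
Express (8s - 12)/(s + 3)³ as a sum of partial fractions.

(8s - 12) = A(s + 3)² + B(s + 3) + C. At s = -3: C = 8·(-3) - 12 = -36. Coefficients: A = 0, B = 8
Result: 8/(s + 3)² - 36/(s + 3)³


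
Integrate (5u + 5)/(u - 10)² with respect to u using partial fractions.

Decompose: A = 5, B = 5·10 + 5 = 55, so (5u + 5)/(u - 10)² = 5/(u - 10) + 55/(u - 10)². Integrate: ∫ A/(u - 10) du = 5 ln|(u - 10)|; ∫ B/(u - 10)² du = -55/(u - 10). Sum: 5 ln|(u - 10)| - 55/(u - 10) + C


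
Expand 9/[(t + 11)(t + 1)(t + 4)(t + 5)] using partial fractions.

Using Heaviside cover-up: (-3/140)/(t + 11) + (3/40)/(t + 1) - (3/7)/(t + 4) + (3/8)/(t + 5)


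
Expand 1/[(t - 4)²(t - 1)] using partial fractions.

Cover-up at t=1: R = 1/(1 - 4)² = 1/9. Cover-up at t=4: Q = 1/(4 - 1) = 1/3. Comparing t² coeff: P = -R = -1/9
Result: (-1/9)/(t - 4) + (1/3)/(t - 4)² + (1/9)/(t - 1)


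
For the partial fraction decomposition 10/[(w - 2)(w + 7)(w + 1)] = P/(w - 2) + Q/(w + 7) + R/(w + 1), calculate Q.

Cover-up at w = -7: Q = 10/[(-7 - 2)(-7 + 1)] = 10/[(-9)(-6)] = 10/54 = 5/27


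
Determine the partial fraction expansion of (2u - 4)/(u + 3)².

(2u - 4) = P(u + 3) + Q. At u = -3: Q = 2·(-3) - 4 = -10. Coeff of u: P = 2
Result: 2/(u + 3) - 10/(u + 3)²


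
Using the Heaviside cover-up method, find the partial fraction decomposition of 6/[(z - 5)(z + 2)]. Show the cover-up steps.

Cover (z - 5): set z=5, get α = 6/(5 + 2) = 6/7. Cover (z + 2): set z=-2, get β = 6/(-2 - 5) = -6/7.
Result: (6/7)/(z - 5) - (6/7)/(z + 2)


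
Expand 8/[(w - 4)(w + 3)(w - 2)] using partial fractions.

Using cover-up method: α = 4/7, β = 8/35, γ = -4/5
Result: (4/7)/(w - 4) + (8/35)/(w + 3) - (4/5)/(w - 2)


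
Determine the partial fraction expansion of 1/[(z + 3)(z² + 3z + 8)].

Cover-up at z = -3: α = 1/((-3)² + 3·(-3) + 8) = 1/8. Then β = -α = -1/8, γ = -α·(3 - 3) = 0
Result: (1/8)/(z + 3) - ((1/8)z)/(z² + 3z + 8)


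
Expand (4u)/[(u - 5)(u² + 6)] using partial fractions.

At u=5: P = (4·5 + 0)/(5² + 6) = 20/31. Q = -P = -20/31, R = 4 - 5·P = 24/31
Result: (20/31)/(u - 5) - ((20/31)u - 24/31)/(u² + 6)


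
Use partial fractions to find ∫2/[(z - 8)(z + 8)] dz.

Decompose: 2/[(z - 8)(z + 8)] = (1/8)/(z - 8) - (1/8)/(z + 8). Integrate each term: (1/8) ln|(z - 8)| - (1/8) ln|(z + 8)| + C


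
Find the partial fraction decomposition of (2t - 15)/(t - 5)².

(2t - 15) = P(t - 5) + Q. At t = 5: Q = 2·5 - 15 = -5. Coeff of t: P = 2
Result: 2/(t - 5) - 5/(t - 5)²


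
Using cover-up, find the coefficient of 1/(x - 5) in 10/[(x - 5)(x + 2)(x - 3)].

Cover (x - 5), set x=5: 10/[(5 + 2)(5 - 3)] = 5/7


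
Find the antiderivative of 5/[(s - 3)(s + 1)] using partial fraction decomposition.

Decompose: 5/[(s - 3)(s + 1)] = (5/4)/(s - 3) - (5/4)/(s + 1). Integrate each term: (5/4) ln|(s - 3)| - (5/4) ln|(s + 1)| + C


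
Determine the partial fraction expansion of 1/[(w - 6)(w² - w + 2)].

Cover-up at w = 6: P = 1/(6² - 1·6 + 2) = 1/32. Then Q = -P = -1/32, R = -P·(-1 + 6) = -5/32
Result: (1/32)/(w - 6) - ((1/32)w + 5/32)/(w² - w + 2)


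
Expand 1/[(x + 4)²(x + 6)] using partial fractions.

Cover-up at x=-6: γ = 1/(-6 + 4)² = 1/4. Cover-up at x=-4: β = 1/(-4 + 6) = 1/2. Comparing x² coeff: α = -γ = -1/4
Result: (-1/4)/(x + 4) + (1/2)/(x + 4)² + (1/4)/(x + 6)


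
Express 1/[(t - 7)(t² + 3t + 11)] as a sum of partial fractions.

Cover-up at t = 7: P = 1/(7² + 3·7 + 11) = 1/81. Then Q = -P = -1/81, R = -P·(3 + 7) = -10/81
Result: (1/81)/(t - 7) - ((1/81)t + 10/81)/(t² + 3t + 11)


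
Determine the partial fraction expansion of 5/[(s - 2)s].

5/(s - 2)s = A/(s - 2) + B/s. A = 5/(2 - 0) = 5/2, B = 5/(0 - 2) = -5/2
Result: (5/2)/(s - 2) - (5/2)/s


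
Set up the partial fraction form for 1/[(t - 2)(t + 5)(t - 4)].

Three distinct linear factors: α/(t - 2) + β/(t + 5) + γ/(t - 4)


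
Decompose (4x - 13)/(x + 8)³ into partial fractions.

(4x - 13) = P(x + 8)² + Q(x + 8) + R. At x = -8: R = 4·(-8) - 13 = -45. Coefficients: P = 0, Q = 4
Result: 4/(x + 8)² - 45/(x + 8)³


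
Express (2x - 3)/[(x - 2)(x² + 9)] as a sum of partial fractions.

At x=2: A = (2·2 - 3)/(2² + 9) = 1/13. B = -A = -1/13, C = 2 - 2·A = 24/13
Result: (1/13)/(x - 2) - ((1/13)x - 24/13)/(x² + 9)


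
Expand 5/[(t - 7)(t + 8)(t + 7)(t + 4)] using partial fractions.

Using Heaviside cover-up: (1/462)/(t - 7) - (1/12)/(t + 8) + (5/42)/(t + 7) - (5/132)/(t + 4)


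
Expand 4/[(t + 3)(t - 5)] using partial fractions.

4/(t + 3)(t - 5) = A/(t + 3) + B/(t - 5). A = 4/(-3 - 5) = -1/2, B = 4/(5 + 3) = 1/2
Result: (-1/2)/(t + 3) + (1/2)/(t - 5)


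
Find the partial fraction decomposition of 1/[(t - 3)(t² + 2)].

Cover-up at t = 3: P = 1/(3² + 2) = 1/11. Then Q = -P = -1/11, R = -P·(0 + 3) = -3/11
Result: (1/11)/(t - 3) - ((1/11)t + 3/11)/(t² + 2)


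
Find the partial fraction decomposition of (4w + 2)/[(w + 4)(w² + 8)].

At w=-4: A = (4·(-4) + 2)/((-4)² + 8) = -7/12. B = -A = 7/12, C = 4 - (-4)·A = 5/3
Result: (-7/12)/(w + 4) + ((7/12)w + 5/3)/(w² + 8)


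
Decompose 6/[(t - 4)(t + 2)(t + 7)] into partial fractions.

Using cover-up method: α = 1/11, β = -1/5, γ = 6/55
Result: (1/11)/(t - 4) - (1/5)/(t + 2) + (6/55)/(t + 7)


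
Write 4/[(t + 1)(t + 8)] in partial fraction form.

4/(t + 1)(t + 8) = A/(t + 1) + B/(t + 8). A = 4/(-1 + 8) = 4/7, B = 4/(-8 + 1) = -4/7
Result: (4/7)/(t + 1) - (4/7)/(t + 8)


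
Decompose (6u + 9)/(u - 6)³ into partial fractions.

(6u + 9) = α(u - 6)² + β(u - 6) + γ. At u = 6: γ = 6·6 + 9 = 45. Coefficients: α = 0, β = 6
Result: 6/(u - 6)² + 45/(u - 6)³


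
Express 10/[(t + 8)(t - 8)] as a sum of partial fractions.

10/(t + 8)(t - 8) = A/(t + 8) + B/(t - 8). A = 10/(-8 - 8) = -5/8, B = 10/(8 + 8) = 5/8
Result: (-5/8)/(t + 8) + (5/8)/(t - 8)


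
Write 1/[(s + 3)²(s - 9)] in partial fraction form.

Cover-up at s=9: R = 1/(9 + 3)² = 1/144. Cover-up at s=-3: Q = 1/(-3 - 9) = -1/12. Comparing s² coeff: P = -R = -1/144
Result: (-1/144)/(s + 3) - (1/12)/(s + 3)² + (1/144)/(s - 9)


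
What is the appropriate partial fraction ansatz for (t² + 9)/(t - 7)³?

Repeated linear factor (power 3): P/(t - 7) + Q/(t - 7)² + R/(t - 7)³


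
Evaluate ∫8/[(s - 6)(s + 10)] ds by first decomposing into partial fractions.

Decompose: 8/[(s - 6)(s + 10)] = (1/2)/(s - 6) - (1/2)/(s + 10). Integrate each term: (1/2) ln|(s - 6)| - (1/2) ln|(s + 10)| + C


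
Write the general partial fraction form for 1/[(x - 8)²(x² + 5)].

Repeated linear + quadratic: P/(x - 8) + Q/(x - 8)² + (Rx + S)/(x² + 5)


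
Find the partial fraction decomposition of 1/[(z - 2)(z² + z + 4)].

Cover-up at z = 2: P = 1/(2² + 1·2 + 4) = 1/10. Then Q = -P = -1/10, R = -P·(1 + 2) = -3/10
Result: (1/10)/(z - 2) - ((1/10)z + 3/10)/(z² + z + 4)


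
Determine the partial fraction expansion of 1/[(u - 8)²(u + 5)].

Cover-up at u=-5: C = 1/(-5 - 8)² = 1/169. Cover-up at u=8: B = 1/(8 + 5) = 1/13. Comparing u² coeff: A = -C = -1/169
Result: (-1/169)/(u - 8) + (1/13)/(u - 8)² + (1/169)/(u + 5)


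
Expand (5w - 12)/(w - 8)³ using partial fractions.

(5w - 12) = A(w - 8)² + B(w - 8) + C. At w = 8: C = 5·8 - 12 = 28. Coefficients: A = 0, B = 5
Result: 5/(w - 8)² + 28/(w - 8)³


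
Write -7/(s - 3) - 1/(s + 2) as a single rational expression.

Common denominator (s - 3)(s + 2). Numerator: -7(s + 2) - 1(s - 3) = (-7s - 14) - (s - 3) = -8s - 11
Result: (-8s - 11)/[(s - 3)(s + 2)]


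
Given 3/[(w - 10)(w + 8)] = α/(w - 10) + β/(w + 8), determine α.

Cover-up at w = 10: α = 3/(10 + 8) = 3/18 = 1/6


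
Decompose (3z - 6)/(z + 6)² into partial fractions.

(3z - 6) = α(z + 6) + β. At z = -6: β = 3·(-6) - 6 = -24. Coeff of z: α = 3
Result: 3/(z + 6) - 24/(z + 6)²


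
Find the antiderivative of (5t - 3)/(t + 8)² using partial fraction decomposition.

Decompose: α = 5, β = 5·(-8) - 3 = -43, so (5t - 3)/(t + 8)² = 5/(t + 8) - 43/(t + 8)². Integrate: ∫ α/(t + 8) dt = 5 ln|(t + 8)|; ∫ β/(t + 8)² dt = 43/(t + 8). Sum: 5 ln|(t + 8)| + 43/(t + 8) + C


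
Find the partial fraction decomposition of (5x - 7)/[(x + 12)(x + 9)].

At x=-12: P = (5·(-12) - 7)/(-12 + 9) = 67/3. At x=-9: Q = (5·(-9) - 7)/(-9 + 12) = -52/3
Result: (67/3)/(x + 12) - (52/3)/(x + 9)


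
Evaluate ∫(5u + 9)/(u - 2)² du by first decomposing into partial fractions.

Decompose: α = 5, β = 5·2 + 9 = 19, so (5u + 9)/(u - 2)² = 5/(u - 2) + 19/(u - 2)². Integrate: ∫ α/(u - 2) du = 5 ln|(u - 2)|; ∫ β/(u - 2)² du = -19/(u - 2). Sum: 5 ln|(u - 2)| - 19/(u - 2) + C


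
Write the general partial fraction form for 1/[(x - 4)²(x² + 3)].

Repeated linear + quadratic: P/(x - 4) + Q/(x - 4)² + (Rx + S)/(x² + 3)


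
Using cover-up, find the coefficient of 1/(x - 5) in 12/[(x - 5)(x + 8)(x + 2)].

Cover (x - 5), set x=5: 12/[(5 + 8)(5 + 2)] = 12/91


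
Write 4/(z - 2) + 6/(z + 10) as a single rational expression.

Common denominator (z - 2)(z + 10). Numerator: 4(z + 10) + 6(z - 2) = (4z + 40) + (6z - 12) = 10z + 28
Result: (10z + 28)/[(z - 2)(z + 10)]


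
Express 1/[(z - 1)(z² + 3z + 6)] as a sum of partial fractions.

Cover-up at z = 1: P = 1/(1² + 3·1 + 6) = 1/10. Then Q = -P = -1/10, R = -P·(3 + 1) = -2/5
Result: (1/10)/(z - 1) - ((1/10)z + 2/5)/(z² + 3z + 6)


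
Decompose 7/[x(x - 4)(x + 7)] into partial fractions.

Using cover-up method: α = -1/4, β = 7/44, γ = 1/11
Result: (-1/4)/x + (7/44)/(x - 4) + (1/11)/(x + 7)
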